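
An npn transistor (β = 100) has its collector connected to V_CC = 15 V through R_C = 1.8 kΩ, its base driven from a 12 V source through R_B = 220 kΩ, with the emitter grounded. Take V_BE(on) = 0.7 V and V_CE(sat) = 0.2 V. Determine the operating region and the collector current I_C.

Assume active. Base-emitter loop: I_B = (V_BB − V_BE)/R_B = (12 − 0.7)/220 = 0.0514 mA.
I_C = β·I_B = 100×0.0514 = 5.14 mA.
V_CE = V_CC − I_C·R_C = 15 − 5.14×1.8 = 5.75 V > V_CE(sat), so the active-region assumption holds.

active; I_C ≈ 5.1 mA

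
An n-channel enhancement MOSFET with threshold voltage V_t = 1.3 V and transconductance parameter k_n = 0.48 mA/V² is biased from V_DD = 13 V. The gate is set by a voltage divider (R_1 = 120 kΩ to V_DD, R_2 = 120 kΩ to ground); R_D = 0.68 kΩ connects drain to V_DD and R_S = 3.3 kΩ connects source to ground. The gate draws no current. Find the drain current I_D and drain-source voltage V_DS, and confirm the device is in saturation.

V_G = V_DD·R_2/(R_1+R_2) = 13×120/240 = 6.5 V.
Assume saturation: I_D = (k_n/2)(V_GS − V_t)² with V_GS = V_G − I_D·R_S = 6.5 − 3.3·I_D.
Substituting gives 2.61·I_D² − 9.24·I_D + 6.49 = 0, with roots I_D = 0.967 or 2.57 mA.
The root I_D = 2.57 mA gives V_GS = -1.97 V ≤ V_t, so take I_D = 0.967 mA.
Then V_GS = 3.31 V and V_DS = V_DD − I_D(R_D+R_S) = 13 − 0.967×3.98 = 9.15 V.
Saturation requires V_DS ≥ V_GS − V_t = 2.01 V; 9.15 ≥ 2.01 ✓.

I_D ≈ 0.97 mA, V_DS ≈ 9.1 V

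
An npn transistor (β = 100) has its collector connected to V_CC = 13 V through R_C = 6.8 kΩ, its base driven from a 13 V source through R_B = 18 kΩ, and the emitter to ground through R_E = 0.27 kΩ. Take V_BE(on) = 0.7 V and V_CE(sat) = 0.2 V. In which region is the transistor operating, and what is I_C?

Assume active: I_B = (13 − 0.7)/(18 + 101×0.27) = 0.272 mA, I_C = β·I_B = 27.2 mA.
Then V_CE = 13 − 27.2×6.8 − 27.4×0.27 = -179 V < 0.2 V — the active assumption fails.
Re-solve with V_CE = 0.2 V. KCL at the emitter: V_E/R_E = (V_BB−0.7−V_E)/R_B + (V_CC−0.2−V_E)/R_C, giving V_E = 0.657 V.
I_C = (V_CC − 0.2 − V_E)/R_C = (12.8 − 0.657)/6.8 = 1.79 mA.
Check: I_B = (12.3 − 0.657)/18 = 0.647 mA, and β·I_B = 64.7 mA > I_C, confirming saturation.

saturation; I_C ≈ 1.8 mA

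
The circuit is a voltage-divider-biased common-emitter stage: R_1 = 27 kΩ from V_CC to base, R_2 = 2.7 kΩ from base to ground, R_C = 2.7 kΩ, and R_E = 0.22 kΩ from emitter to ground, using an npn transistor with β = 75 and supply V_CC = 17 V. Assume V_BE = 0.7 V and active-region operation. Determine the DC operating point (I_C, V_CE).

Thevenize the base divider: V_Th = V_CC·R_2/(R_1+R_2) = 17×2.7/29.7 = 1.55 V, R_Th = R_1‖R_2 = 2.45 kΩ.
Base-emitter loop: V_Th = I_B·R_Th + V_BE + (β+1)I_B·R_E, so I_B = (1.55 − 0.7) / (2.45 + 76×0.22) = 0.0441 mA.
I_C = β·I_B = 75×0.0441 = 3.31 mA, and I_E = (β+1)I_B = 3.35 mA.
V_CE = V_CC − I_C·R_C − I_E·R_E = 17 − 3.31×2.7 − 3.35×0.22 = 7.33 V.
V_CE = 7.33 V > 0.2 V confirms active-region operation.

I_C ≈ 3.3 mA, V_CE ≈ 7.3 V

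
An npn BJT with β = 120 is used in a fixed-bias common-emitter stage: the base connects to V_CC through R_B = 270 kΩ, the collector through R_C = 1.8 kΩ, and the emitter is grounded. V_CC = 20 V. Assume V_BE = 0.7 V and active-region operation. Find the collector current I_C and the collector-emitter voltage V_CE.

I_C ≈ 8.6 mA, V_CE ≈ 4.6 V

Base loop: V_CC = I_B·R_B + V_BE, so I_B = (20 − 0.7)/270 kΩ = 0.0715 mA.
In the active region I_C = β·I_B = 120 × 0.0715 = 8.58 mA.
Collector loop: V_CE = V_CC − I_C·R_C = 20 − 8.58×1.8 = 4.56 V.
Since V_CE = 4.56 V > V_CE(sat) ≈ 0.2 V, the transistor is in the active region as assumed.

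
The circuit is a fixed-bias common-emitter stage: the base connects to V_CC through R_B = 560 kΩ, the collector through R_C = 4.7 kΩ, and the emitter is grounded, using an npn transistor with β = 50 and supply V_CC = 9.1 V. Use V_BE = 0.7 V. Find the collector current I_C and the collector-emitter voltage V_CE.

I_C ≈ 0.75 mA, V_CE ≈ 5.6 V

Base loop: V_CC = I_B·R_B + V_BE, so I_B = (9.1 − 0.7)/560 kΩ = 0.015 mA.
In the active region I_C = β·I_B = 50 × 0.015 = 0.75 mA.
Collector loop: V_CE = V_CC − I_C·R_C = 9.1 − 0.75×4.7 = 5.57 V.
Since V_CE = 5.57 V > V_CE(sat) ≈ 0.2 V, the transistor is in the active region as assumed.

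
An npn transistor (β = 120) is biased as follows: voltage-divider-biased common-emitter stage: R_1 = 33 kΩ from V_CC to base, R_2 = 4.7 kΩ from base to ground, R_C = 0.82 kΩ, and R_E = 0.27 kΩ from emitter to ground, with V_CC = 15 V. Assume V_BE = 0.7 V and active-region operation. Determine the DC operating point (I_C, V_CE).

I_C ≈ 3.8 mA, V_CE ≈ 11 V

Thevenize the base divider: V_Th = V_CC·R_2/(R_1+R_2) = 15×4.7/37.7 = 1.87 V, R_Th = R_1‖R_2 = 4.11 kΩ.
Base-emitter loop: V_Th = I_B·R_Th + V_BE + (β+1)I_B·R_E, so I_B = (1.87 − 0.7) / (4.11 + 121×0.27) = 0.0318 mA.
I_C = β·I_B = 120×0.0318 = 3.82 mA, and I_E = (β+1)I_B = 3.85 mA.
V_CE = V_CC − I_C·R_C − I_E·R_E = 15 − 3.82×0.82 − 3.85×0.27 = 10.8 V.
V_CE = 10.8 V > 0.2 V confirms active-region operation.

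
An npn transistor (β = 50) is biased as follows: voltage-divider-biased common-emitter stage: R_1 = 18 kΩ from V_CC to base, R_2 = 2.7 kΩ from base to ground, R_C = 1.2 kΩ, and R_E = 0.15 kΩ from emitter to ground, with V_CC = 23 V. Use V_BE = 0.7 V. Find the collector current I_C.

Thevenize the base divider: V_Th = V_CC·R_2/(R_1+R_2) = 23×2.7/20.7 = 3 V, R_Th = R_1‖R_2 = 2.35 kΩ.
Base-emitter loop: V_Th = I_B·R_Th + V_BE + (β+1)I_B·R_E, so I_B = (3 − 0.7) / (2.35 + 51×0.15) = 0.23 mA.
I_C = β·I_B = 50×0.23 = 11.5 mA, and I_E = (β+1)I_B = 11.7 mA.
V_CE = V_CC − I_C·R_C − I_E·R_E = 23 − 11.5×1.2 − 11.7×0.15 = 7.44 V.
V_CE = 7.44 V > 0.2 V confirms active-region operation.

I_C ≈ 12 mA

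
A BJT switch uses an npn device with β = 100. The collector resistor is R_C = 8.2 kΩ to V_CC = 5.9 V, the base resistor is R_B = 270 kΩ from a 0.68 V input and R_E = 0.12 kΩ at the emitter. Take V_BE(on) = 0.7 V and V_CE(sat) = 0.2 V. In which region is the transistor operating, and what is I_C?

cutoff; I_C ≈ 0

V_BB = 0.68 V ≤ V_BE(on) = 0.7 V, so the base-emitter junction is not forward biased.
The transistor is in cutoff: I_B = I_C = 0.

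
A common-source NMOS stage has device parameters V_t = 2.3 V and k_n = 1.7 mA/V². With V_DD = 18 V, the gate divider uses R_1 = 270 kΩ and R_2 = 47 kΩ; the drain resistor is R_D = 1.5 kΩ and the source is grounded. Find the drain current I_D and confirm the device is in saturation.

I_D ≈ 0.12 mA

V_G = V_DD·R_2/(R_1+R_2) = 18×47/317 = 2.67 V. With the source grounded, V_GS = V_G = 2.67 V.
Assume saturation: I_D = (k_n/2)(V_GS − V_t)² = (1.7/2)×(2.67 − 2.3)² = 0.85×0.369² = 0.116 mA.
V_DS = V_DD − I_D·R_D = 18 − 0.116×1.5 = 17.8 V.
Saturation requires V_DS ≥ V_GS − V_t = 0.369 V; 17.8 ≥ 0.369 ✓.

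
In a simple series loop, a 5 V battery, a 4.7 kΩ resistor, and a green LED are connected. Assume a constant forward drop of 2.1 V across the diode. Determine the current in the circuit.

KVL around the loop: 5 = V_D + I·R = 2.1 + I × 4.7 kΩ.
So I = (5 − 2.1) / 4.7 kΩ = 2.9 / 4.7 = 0.617 mA.

I ≈ 0.62 mA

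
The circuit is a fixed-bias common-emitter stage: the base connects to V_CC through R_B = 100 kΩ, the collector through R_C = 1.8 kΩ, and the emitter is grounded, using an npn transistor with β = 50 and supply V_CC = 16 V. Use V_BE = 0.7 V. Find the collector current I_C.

Base loop: V_CC = I_B·R_B + V_BE, so I_B = (16 − 0.7)/100 kΩ = 0.153 mA.
In the active region I_C = β·I_B = 50 × 0.153 = 7.65 mA.
Collector loop: V_CE = V_CC − I_C·R_C = 16 − 7.65×1.8 = 2.23 V.
Since V_CE = 2.23 V > V_CE(sat) ≈ 0.2 V, the transistor is in the active region as assumed.

I_C ≈ 7.6 mA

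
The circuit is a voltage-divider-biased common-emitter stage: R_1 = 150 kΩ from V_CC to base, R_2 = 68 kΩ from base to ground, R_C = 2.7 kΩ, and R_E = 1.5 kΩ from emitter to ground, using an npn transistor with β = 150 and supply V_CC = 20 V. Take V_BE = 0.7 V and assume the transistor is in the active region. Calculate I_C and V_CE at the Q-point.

I_C ≈ 3 mA, V_CE ≈ 7.2 V

Thevenize the base divider: V_Th = V_CC·R_2/(R_1+R_2) = 20×68/218 = 6.24 V, R_Th = R_1‖R_2 = 46.8 kΩ.
Base-emitter loop: V_Th = I_B·R_Th + V_BE + (β+1)I_B·R_E, so I_B = (6.24 − 0.7) / (46.8 + 151×1.5) = 0.0203 mA.
I_C = β·I_B = 150×0.0203 = 3.04 mA, and I_E = (β+1)I_B = 3.06 mA.
V_CE = V_CC − I_C·R_C − I_E·R_E = 20 − 3.04×2.7 − 3.06×1.5 = 7.2 V.
V_CE = 7.2 V > 0.2 V confirms active-region operation.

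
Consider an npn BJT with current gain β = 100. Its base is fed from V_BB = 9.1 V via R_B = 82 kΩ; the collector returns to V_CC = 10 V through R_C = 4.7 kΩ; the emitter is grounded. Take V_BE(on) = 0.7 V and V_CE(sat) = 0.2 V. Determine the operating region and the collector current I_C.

Assume active: I_B = (9.1 − 0.7)/82 = 0.102 mA, giving I_C = β·I_B = 10.2 mA.
But then V_CE = 10 − 10.2×4.7 = -38.1 V < V_CE(sat) = 0.2 V — impossible in the active region.
So the transistor is saturated. With V_CE = 0.2 V, I_C = (V_CC − 0.2)/R_C = 9.8/4.7 = 2.09 mA.
Check: β·I_B = 10.2 mA > I_C = 2.09 mA, confirming saturation.

saturation; I_C ≈ 2.1 mA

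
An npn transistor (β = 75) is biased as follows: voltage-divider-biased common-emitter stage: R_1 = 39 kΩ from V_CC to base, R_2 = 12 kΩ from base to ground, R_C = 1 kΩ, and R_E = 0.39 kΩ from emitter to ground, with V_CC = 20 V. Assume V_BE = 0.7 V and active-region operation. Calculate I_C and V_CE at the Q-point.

Thevenize the base divider: V_Th = V_CC·R_2/(R_1+R_2) = 20×12/51 = 4.71 V, R_Th = R_1‖R_2 = 9.18 kΩ.
Base-emitter loop: V_Th = I_B·R_Th + V_BE + (β+1)I_B·R_E, so I_B = (4.71 − 0.7) / (9.18 + 76×0.39) = 0.103 mA.
I_C = β·I_B = 75×0.103 = 7.74 mA, and I_E = (β+1)I_B = 7.84 mA.
V_CE = V_CC − I_C·R_C − I_E·R_E = 20 − 7.74×1 − 7.84×0.39 = 9.2 V.
V_CE = 9.2 V > 0.2 V confirms active-region operation.

I_C ≈ 7.7 mA, V_CE ≈ 9.2 V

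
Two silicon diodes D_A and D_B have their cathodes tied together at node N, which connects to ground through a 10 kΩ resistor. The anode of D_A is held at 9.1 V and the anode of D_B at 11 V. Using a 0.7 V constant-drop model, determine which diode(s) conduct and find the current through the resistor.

Assume both conduct. Then node N would need to be at both 9.1−0.7 = 8.4 V and 11−0.7 = 10.3 V, which is impossible.
Assume only D_B conducts: V_N = 11 − 0.7 = 10.3 V, so I_R = 10.3/10 = 1.03 mA.
Check D_A: its anode-to-cathode voltage is 9.1 − 10.3 = -1.2 V < 0.7 V, so it is off. The assumption is consistent.

Only D_B conducts; I_R ≈ 1 mA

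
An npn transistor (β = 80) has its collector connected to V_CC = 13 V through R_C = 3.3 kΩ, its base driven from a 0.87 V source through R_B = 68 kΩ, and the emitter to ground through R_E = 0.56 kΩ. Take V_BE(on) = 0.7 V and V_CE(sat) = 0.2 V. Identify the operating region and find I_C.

Assume active. Base-emitter loop: I_B = (V_BB − V_BE)/(R_B + (β+1)R_E) = (0.87 − 0.7)/(68 + 81×0.56) = 0.0015 mA.
I_C = β·I_B = 80×0.0015 = 0.12 mA.
V_CE = V_CC − I_C·R_C − I_E·R_E = 13 − 0.12×3.3 − 0.121×0.56 = 12.5 V > V_CE(sat), so the active-region assumption holds.

active; I_C ≈ 0.12 mA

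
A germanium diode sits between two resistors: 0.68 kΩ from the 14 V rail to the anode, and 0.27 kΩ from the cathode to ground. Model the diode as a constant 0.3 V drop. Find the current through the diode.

The two resistors are in series with the diode, so KVL gives 14 = I·0.68 + 0.3 + I·0.27.
I = (14 − 0.3) / (0.68 + 0.27) kΩ = 13.7 / 0.95 = 14.4 mA.

I ≈ 14 mA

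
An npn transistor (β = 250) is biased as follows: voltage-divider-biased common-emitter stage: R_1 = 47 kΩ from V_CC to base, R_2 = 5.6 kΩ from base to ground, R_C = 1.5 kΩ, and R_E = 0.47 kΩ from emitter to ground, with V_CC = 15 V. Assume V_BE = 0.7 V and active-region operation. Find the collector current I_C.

Thevenize the base divider: V_Th = V_CC·R_2/(R_1+R_2) = 15×5.6/52.6 = 1.6 V, R_Th = R_1‖R_2 = 5 kΩ.
Base-emitter loop: V_Th = I_B·R_Th + V_BE + (β+1)I_B·R_E, so I_B = (1.6 − 0.7) / (5 + 251×0.47) = 0.00729 mA.
I_C = β·I_B = 250×0.00729 = 1.82 mA, and I_E = (β+1)I_B = 1.83 mA.
V_CE = V_CC − I_C·R_C − I_E·R_E = 15 − 1.82×1.5 − 1.83×0.47 = 11.4 V.
V_CE = 11.4 V > 0.2 V confirms active-region operation.

I_C ≈ 1.8 mA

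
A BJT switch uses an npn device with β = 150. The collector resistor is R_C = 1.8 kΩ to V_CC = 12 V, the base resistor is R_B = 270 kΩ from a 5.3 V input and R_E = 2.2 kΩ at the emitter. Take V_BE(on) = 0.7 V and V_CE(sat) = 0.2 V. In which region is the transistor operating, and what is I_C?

active; I_C ≈ 1.1 mA

Assume active. Base-emitter loop: I_B = (V_BB − V_BE)/(R_B + (β+1)R_E) = (5.3 − 0.7)/(270 + 151×2.2) = 0.00764 mA.
I_C = β·I_B = 150×0.00764 = 1.15 mA.
V_CE = V_CC − I_C·R_C − I_E·R_E = 12 − 1.15×1.8 − 1.15×2.2 = 7.4 V > V_CE(sat), so the active-region assumption holds.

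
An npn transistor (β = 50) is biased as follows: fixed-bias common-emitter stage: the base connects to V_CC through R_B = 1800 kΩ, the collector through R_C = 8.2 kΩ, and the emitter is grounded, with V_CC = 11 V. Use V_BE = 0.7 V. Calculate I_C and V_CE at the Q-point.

Base loop: V_CC = I_B·R_B + V_BE, so I_B = (11 − 0.7)/1800 kΩ = 0.00572 mA.
In the active region I_C = β·I_B = 50 × 0.00572 = 0.286 mA.
Collector loop: V_CE = V_CC − I_C·R_C = 11 − 0.286×8.2 = 8.65 V.
Since V_CE = 8.65 V > V_CE(sat) ≈ 0.2 V, the transistor is in the active region as assumed.

I_C ≈ 0.29 mA, V_CE ≈ 8.7 V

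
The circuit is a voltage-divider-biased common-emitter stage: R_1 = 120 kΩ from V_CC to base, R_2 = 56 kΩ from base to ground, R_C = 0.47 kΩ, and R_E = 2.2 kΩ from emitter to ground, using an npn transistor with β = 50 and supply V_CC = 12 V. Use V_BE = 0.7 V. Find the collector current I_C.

I_C ≈ 1 mA

Thevenize the base divider: V_Th = V_CC·R_2/(R_1+R_2) = 12×56/176 = 3.82 V, R_Th = R_1‖R_2 = 38.2 kΩ.
Base-emitter loop: V_Th = I_B·R_Th + V_BE + (β+1)I_B·R_E, so I_B = (3.82 − 0.7) / (38.2 + 51×2.2) = 0.0207 mA.
I_C = β·I_B = 50×0.0207 = 1.04 mA, and I_E = (β+1)I_B = 1.06 mA.
V_CE = V_CC − I_C·R_C − I_E·R_E = 12 − 1.04×0.47 − 1.06×2.2 = 9.19 V.
V_CE = 9.19 V > 0.2 V confirms active-region operation.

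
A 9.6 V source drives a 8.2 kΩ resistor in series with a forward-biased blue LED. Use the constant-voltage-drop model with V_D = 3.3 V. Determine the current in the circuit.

I ≈ 0.77 mA

KVL around the loop: 9.6 = V_D + I·R = 3.3 + I × 8.2 kΩ.
So I = (9.6 − 3.3) / 8.2 kΩ = 6.3 / 8.2 = 0.768 mA.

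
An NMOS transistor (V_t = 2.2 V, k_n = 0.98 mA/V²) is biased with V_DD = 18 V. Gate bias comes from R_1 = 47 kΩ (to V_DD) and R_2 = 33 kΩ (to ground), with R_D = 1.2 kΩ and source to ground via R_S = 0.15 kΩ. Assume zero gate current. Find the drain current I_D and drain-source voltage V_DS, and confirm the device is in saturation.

V_G = V_DD·R_2/(R_1+R_2) = 18×33/80 = 7.42 V.
Assume saturation: I_D = (k_n/2)(V_GS − V_t)² with V_GS = V_G − I_D·R_S = 7.42 − 0.15·I_D.
Substituting gives 0.011·I_D² − 1.77·I_D + 13.4 = 0, with roots I_D = 7.96 or 152 mA.
The root I_D = 152 mA gives V_GS = -15.4 V ≤ V_t, so take I_D = 7.96 mA.
Then V_GS = 6.23 V and V_DS = V_DD − I_D(R_D+R_S) = 18 − 7.96×1.35 = 7.25 V.
Saturation requires V_DS ≥ V_GS − V_t = 4.03 V; 7.25 ≥ 4.03 ✓.

I_D ≈ 8 mA, V_DS ≈ 7.3 V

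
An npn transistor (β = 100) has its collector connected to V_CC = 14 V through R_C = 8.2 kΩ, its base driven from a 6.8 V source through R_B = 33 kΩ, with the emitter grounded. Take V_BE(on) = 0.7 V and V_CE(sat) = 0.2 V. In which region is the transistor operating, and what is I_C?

saturation; I_C ≈ 1.7 mA

Assume active: I_B = (6.8 − 0.7)/33 = 0.185 mA, giving I_C = β·I_B = 18.5 mA.
But then V_CE = 14 − 18.5×8.2 = -138 V < V_CE(sat) = 0.2 V — impossible in the active region.
So the transistor is saturated. With V_CE = 0.2 V, I_C = (V_CC − 0.2)/R_C = 13.8/8.2 = 1.68 mA.
Check: β·I_B = 18.5 mA > I_C = 1.68 mA, confirming saturation.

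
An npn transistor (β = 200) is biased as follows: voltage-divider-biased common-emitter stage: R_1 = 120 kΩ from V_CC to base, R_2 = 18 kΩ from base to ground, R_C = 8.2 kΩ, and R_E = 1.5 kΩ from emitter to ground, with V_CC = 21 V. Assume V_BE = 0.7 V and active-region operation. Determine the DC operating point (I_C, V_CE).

Thevenize the base divider: V_Th = V_CC·R_2/(R_1+R_2) = 21×18/138 = 2.74 V, R_Th = R_1‖R_2 = 15.7 kΩ.
Base-emitter loop: V_Th = I_B·R_Th + V_BE + (β+1)I_B·R_E, so I_B = (2.74 − 0.7) / (15.7 + 201×1.5) = 0.00643 mA.
I_C = β·I_B = 200×0.00643 = 1.29 mA, and I_E = (β+1)I_B = 1.29 mA.
V_CE = V_CC − I_C·R_C − I_E·R_E = 21 − 1.29×8.2 − 1.29×1.5 = 8.52 V.
V_CE = 8.52 V > 0.2 V confirms active-region operation.

I_C ≈ 1.3 mA, V_CE ≈ 8.5 V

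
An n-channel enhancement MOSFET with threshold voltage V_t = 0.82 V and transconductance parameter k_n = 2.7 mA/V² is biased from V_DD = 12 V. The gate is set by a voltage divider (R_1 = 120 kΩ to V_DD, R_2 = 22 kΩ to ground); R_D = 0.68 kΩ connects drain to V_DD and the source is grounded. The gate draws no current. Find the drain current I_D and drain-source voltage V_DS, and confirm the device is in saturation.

I_D ≈ 1.5 mA, V_DS ≈ 11 V

V_G = V_DD·R_2/(R_1+R_2) = 12×22/142 = 1.86 V. With the source grounded, V_GS = V_G = 1.86 V.
Assume saturation: I_D = (k_n/2)(V_GS − V_t)² = (2.7/2)×(1.86 − 0.82)² = 1.35×1.04² = 1.46 mA.
V_DS = V_DD − I_D·R_D = 12 − 1.46×0.68 = 11 V.
Saturation requires V_DS ≥ V_GS − V_t = 1.04 V; 11 ≥ 1.04 ✓.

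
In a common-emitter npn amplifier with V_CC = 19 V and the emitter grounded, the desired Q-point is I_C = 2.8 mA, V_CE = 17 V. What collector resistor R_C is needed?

R_C ≈ 0.71 kΩ

Collector loop: V_CC = I_C·R_C + V_CE.
R_C = (V_CC − V_CE)/I_C = (19 − 17)/2.8 = 0.714 kΩ.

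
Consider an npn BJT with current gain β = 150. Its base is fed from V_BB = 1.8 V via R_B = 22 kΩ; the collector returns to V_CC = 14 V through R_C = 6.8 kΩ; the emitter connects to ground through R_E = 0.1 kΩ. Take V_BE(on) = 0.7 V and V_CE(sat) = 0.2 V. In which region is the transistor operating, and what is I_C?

saturation; I_C ≈ 2 mA

Assume active: I_B = (1.8 − 0.7)/(22 + 151×0.1) = 0.0296 mA, I_C = β·I_B = 4.45 mA.
Then V_CE = 14 − 4.45×6.8 − 4.48×0.1 = -16.7 V < 0.2 V — the active assumption fails.
Re-solve with V_CE = 0.2 V. KCL at the emitter: V_E/R_E = (V_BB−0.7−V_E)/R_B + (V_CC−0.2−V_E)/R_C, giving V_E = 0.204 V.
I_C = (V_CC − 0.2 − V_E)/R_C = (13.8 − 0.204)/6.8 = 2 mA.
Check: I_B = (1.1 − 0.204)/22 = 0.0407 mA, and β·I_B = 6.11 mA > I_C, confirming saturation.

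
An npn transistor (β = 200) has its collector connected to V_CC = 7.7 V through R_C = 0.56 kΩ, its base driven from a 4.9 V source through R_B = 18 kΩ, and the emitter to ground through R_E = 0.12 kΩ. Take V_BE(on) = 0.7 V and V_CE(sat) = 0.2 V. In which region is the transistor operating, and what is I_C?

saturation; I_C ≈ 11 mA

Assume active: I_B = (4.9 − 0.7)/(18 + 201×0.12) = 0.0997 mA, I_C = β·I_B = 19.9 mA.
Then V_CE = 7.7 − 19.9×0.56 − 20×0.12 = -5.87 V < 0.2 V — the active assumption fails.
Re-solve with V_CE = 0.2 V. KCL at the emitter: V_E/R_E = (V_BB−0.7−V_E)/R_B + (V_CC−0.2−V_E)/R_C, giving V_E = 1.34 V.
I_C = (V_CC − 0.2 − V_E)/R_C = (7.5 − 1.34)/0.56 = 11 mA.
Check: I_B = (4.2 − 1.34)/18 = 0.159 mA, and β·I_B = 31.8 mA > I_C, confirming saturation.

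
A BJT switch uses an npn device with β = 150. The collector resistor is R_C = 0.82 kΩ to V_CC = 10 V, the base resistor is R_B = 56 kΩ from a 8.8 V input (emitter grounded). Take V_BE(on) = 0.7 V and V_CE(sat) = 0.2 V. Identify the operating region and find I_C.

saturation; I_C ≈ 12 mA

Assume active: I_B = (8.8 − 0.7)/56 = 0.145 mA, giving I_C = β·I_B = 21.7 mA.
But then V_CE = 10 − 21.7×0.82 = -7.79 V < V_CE(sat) = 0.2 V — impossible in the active region.
So the transistor is saturated. With V_CE = 0.2 V, I_C = (V_CC − 0.2)/R_C = 9.8/0.82 = 12 mA.
Check: β·I_B = 21.7 mA > I_C = 12 mA, confirming saturation.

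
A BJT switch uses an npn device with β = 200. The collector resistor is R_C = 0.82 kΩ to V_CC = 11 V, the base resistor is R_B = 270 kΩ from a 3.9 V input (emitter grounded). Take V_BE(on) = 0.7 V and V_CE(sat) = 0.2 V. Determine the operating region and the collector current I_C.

Assume active. Base-emitter loop: I_B = (V_BB − V_BE)/R_B = (3.9 − 0.7)/270 = 0.0119 mA.
I_C = β·I_B = 200×0.0119 = 2.37 mA.
V_CE = V_CC − I_C·R_C = 11 − 2.37×0.82 = 9.06 V > V_CE(sat), so the active-region assumption holds.

active; I_C ≈ 2.4 mA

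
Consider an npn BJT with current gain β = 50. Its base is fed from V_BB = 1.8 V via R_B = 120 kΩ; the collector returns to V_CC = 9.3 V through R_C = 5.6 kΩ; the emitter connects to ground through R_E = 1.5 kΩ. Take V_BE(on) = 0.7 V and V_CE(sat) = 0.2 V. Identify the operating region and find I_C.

active; I_C ≈ 0.28 mA

Assume active. Base-emitter loop: I_B = (V_BB − V_BE)/(R_B + (β+1)R_E) = (1.8 − 0.7)/(120 + 51×1.5) = 0.0056 mA.
I_C = β·I_B = 50×0.0056 = 0.28 mA.
V_CE = V_CC − I_C·R_C − I_E·R_E = 9.3 − 0.28×5.6 − 0.285×1.5 = 7.3 V > V_CE(sat), so the active-region assumption holds.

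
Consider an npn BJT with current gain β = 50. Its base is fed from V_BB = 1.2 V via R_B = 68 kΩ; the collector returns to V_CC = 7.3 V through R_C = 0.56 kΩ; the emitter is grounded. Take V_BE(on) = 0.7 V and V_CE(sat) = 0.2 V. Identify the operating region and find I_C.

active; I_C ≈ 0.37 mA

Assume active. Base-emitter loop: I_B = (V_BB − V_BE)/R_B = (1.2 − 0.7)/68 = 0.00735 mA.
I_C = β·I_B = 50×0.00735 = 0.368 mA.
V_CE = V_CC − I_C·R_C = 7.3 − 0.368×0.56 = 7.09 V > V_CE(sat), so the active-region assumption holds.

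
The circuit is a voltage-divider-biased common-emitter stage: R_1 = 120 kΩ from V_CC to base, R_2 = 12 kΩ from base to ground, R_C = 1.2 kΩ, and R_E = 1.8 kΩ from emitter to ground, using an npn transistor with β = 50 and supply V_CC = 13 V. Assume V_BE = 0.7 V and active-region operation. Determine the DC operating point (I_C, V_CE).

I_C ≈ 0.23 mA, V_CE ≈ 12 V

Thevenize the base divider: V_Th = V_CC·R_2/(R_1+R_2) = 13×12/132 = 1.18 V, R_Th = R_1‖R_2 = 10.9 kΩ.
Base-emitter loop: V_Th = I_B·R_Th + V_BE + (β+1)I_B·R_E, so I_B = (1.18 − 0.7) / (10.9 + 51×1.8) = 0.00469 mA.
I_C = β·I_B = 50×0.00469 = 0.235 mA, and I_E = (β+1)I_B = 0.239 mA.
V_CE = V_CC − I_C·R_C − I_E·R_E = 13 − 0.235×1.2 − 0.239×1.8 = 12.3 V.
V_CE = 12.3 V > 0.2 V confirms active-region operation.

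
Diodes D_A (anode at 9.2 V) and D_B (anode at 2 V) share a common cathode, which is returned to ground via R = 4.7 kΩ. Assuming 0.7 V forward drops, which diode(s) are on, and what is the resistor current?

Only D_A conducts; I_R ≈ 1.8 mA

Assume both conduct. Then node N would need to be at both 9.2−0.7 = 8.5 V and 2−0.7 = 1.3 V, which is impossible.
Assume only D_A conducts: V_N = 9.2 − 0.7 = 8.5 V, so I_R = 8.5/4.7 = 1.81 mA.
Check D_B: its anode-to-cathode voltage is 2 − 8.5 = -6.5 V < 0.7 V, so it is off. The assumption is consistent.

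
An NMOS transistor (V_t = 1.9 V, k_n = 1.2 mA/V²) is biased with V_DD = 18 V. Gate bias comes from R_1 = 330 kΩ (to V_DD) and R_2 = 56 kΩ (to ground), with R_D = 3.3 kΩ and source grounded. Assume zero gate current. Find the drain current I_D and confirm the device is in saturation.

I_D ≈ 0.3 mA

V_G = V_DD·R_2/(R_1+R_2) = 18×56/386 = 2.61 V. With the source grounded, V_GS = V_G = 2.61 V.
Assume saturation: I_D = (k_n/2)(V_GS − V_t)² = (1.2/2)×(2.61 − 1.9)² = 0.6×0.711² = 0.304 mA.
V_DS = V_DD − I_D·R_D = 18 − 0.304×3.3 = 17 V.
Saturation requires V_DS ≥ V_GS − V_t = 0.711 V; 17 ≥ 0.711 ✓.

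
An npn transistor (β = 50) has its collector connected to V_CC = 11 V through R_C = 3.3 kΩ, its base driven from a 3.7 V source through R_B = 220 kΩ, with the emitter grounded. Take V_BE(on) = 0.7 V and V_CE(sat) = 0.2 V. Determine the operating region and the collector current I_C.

Assume active. Base-emitter loop: I_B = (V_BB − V_BE)/R_B = (3.7 − 0.7)/220 = 0.0136 mA.
I_C = β·I_B = 50×0.0136 = 0.682 mA.
V_CE = V_CC − I_C·R_C = 11 − 0.682×3.3 = 8.75 V > V_CE(sat), so the active-region assumption holds.

active; I_C ≈ 0.68 mA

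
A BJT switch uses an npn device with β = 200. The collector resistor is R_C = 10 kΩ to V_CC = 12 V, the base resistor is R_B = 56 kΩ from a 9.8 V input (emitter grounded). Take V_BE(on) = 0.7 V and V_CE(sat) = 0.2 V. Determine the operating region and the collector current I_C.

saturation; I_C ≈ 1.2 mA

Assume active: I_B = (9.8 − 0.7)/56 = 0.163 mA, giving I_C = β·I_B = 32.5 mA.
But then V_CE = 12 − 32.5×10 = -313 V < V_CE(sat) = 0.2 V — impossible in the active region.
So the transistor is saturated. With V_CE = 0.2 V, I_C = (V_CC − 0.2)/R_C = 11.8/10 = 1.18 mA.
Check: β·I_B = 32.5 mA > I_C = 1.18 mA, confirming saturation.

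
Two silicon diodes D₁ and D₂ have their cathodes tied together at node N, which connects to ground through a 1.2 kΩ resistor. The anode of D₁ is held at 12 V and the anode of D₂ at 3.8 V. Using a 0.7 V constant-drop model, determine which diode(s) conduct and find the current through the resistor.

Assume both conduct. Then node N would need to be at both 12−0.7 = 11.3 V and 3.8−0.7 = 3.1 V, which is impossible.
Assume only D₁ conducts: V_N = 12 − 0.7 = 11.3 V, so I_R = 11.3/1.2 = 9.42 mA.
Check D₂: its anode-to-cathode voltage is 3.8 − 11.3 = -7.5 V < 0.7 V, so it is off. The assumption is consistent.

Only D₁ conducts; I_R ≈ 9.4 mA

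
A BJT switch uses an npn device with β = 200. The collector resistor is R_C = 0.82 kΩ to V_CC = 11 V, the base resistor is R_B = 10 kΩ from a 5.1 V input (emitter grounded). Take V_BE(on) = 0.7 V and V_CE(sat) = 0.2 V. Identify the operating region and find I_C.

saturation; I_C ≈ 13 mA

Assume active: I_B = (5.1 − 0.7)/10 = 0.44 mA, giving I_C = β·I_B = 88 mA.
But then V_CE = 11 − 88×0.82 = -61.2 V < V_CE(sat) = 0.2 V — impossible in the active region.
So the transistor is saturated. With V_CE = 0.2 V, I_C = (V_CC − 0.2)/R_C = 10.8/0.82 = 13.2 mA.
Check: β·I_B = 88 mA > I_C = 13.2 mA, confirming saturation.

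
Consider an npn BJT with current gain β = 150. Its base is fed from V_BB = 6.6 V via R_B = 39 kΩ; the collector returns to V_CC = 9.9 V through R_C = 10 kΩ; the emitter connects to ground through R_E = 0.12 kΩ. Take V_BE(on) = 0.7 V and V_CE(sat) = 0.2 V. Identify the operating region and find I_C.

Assume active: I_B = (6.6 − 0.7)/(39 + 151×0.12) = 0.103 mA, I_C = β·I_B = 15.5 mA.
Then V_CE = 9.9 − 15.5×10 − 15.6×0.12 = -147 V < 0.2 V — the active assumption fails.
Re-solve with V_CE = 0.2 V. KCL at the emitter: V_E/R_E = (V_BB−0.7−V_E)/R_B + (V_CC−0.2−V_E)/R_C, giving V_E = 0.133 V.
I_C = (V_CC − 0.2 − V_E)/R_C = (9.7 − 0.133)/10 = 0.957 mA.
Check: I_B = (5.9 − 0.133)/39 = 0.148 mA, and β·I_B = 22.2 mA > I_C, confirming saturation.

saturation; I_C ≈ 0.96 mA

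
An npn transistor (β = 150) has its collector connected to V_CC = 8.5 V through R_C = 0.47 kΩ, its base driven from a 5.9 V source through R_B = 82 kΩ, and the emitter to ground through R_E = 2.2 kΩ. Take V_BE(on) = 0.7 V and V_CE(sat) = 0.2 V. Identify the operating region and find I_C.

active; I_C ≈ 1.9 mA

Assume active. Base-emitter loop: I_B = (V_BB − V_BE)/(R_B + (β+1)R_E) = (5.9 − 0.7)/(82 + 151×2.2) = 0.0126 mA.
I_C = β·I_B = 150×0.0126 = 1.88 mA.
V_CE = V_CC − I_C·R_C − I_E·R_E = 8.5 − 1.88×0.47 − 1.9×2.2 = 3.44 V > V_CE(sat), so the active-region assumption holds.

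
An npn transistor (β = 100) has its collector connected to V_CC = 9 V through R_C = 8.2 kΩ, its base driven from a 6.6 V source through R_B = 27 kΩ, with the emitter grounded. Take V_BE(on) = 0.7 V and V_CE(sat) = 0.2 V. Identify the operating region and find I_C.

Assume active: I_B = (6.6 − 0.7)/27 = 0.219 mA, giving I_C = β·I_B = 21.9 mA.
But then V_CE = 9 − 21.9×8.2 = -170 V < V_CE(sat) = 0.2 V — impossible in the active region.
So the transistor is saturated. With V_CE = 0.2 V, I_C = (V_CC − 0.2)/R_C = 8.8/8.2 = 1.07 mA.
Check: β·I_B = 21.9 mA > I_C = 1.07 mA, confirming saturation.

saturation; I_C ≈ 1.1 mA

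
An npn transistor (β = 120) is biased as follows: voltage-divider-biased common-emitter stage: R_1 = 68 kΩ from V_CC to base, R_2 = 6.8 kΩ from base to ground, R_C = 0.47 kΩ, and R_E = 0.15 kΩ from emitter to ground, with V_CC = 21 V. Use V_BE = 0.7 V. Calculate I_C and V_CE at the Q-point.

I_C ≈ 6 mA, V_CE ≈ 17 V

Thevenize the base divider: V_Th = V_CC·R_2/(R_1+R_2) = 21×6.8/74.8 = 1.91 V, R_Th = R_1‖R_2 = 6.18 kΩ.
Base-emitter loop: V_Th = I_B·R_Th + V_BE + (β+1)I_B·R_E, so I_B = (1.91 − 0.7) / (6.18 + 121×0.15) = 0.0497 mA.
I_C = β·I_B = 120×0.0497 = 5.96 mA, and I_E = (β+1)I_B = 6.01 mA.
V_CE = V_CC − I_C·R_C − I_E·R_E = 21 − 5.96×0.47 − 6.01×0.15 = 17.3 V.
V_CE = 17.3 V > 0.2 V confirms active-region operation.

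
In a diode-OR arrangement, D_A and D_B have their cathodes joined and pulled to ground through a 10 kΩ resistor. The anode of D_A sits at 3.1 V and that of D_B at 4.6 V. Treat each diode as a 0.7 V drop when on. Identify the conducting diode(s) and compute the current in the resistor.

Only D_B conducts; I_R ≈ 0.39 mA

Assume both conduct. Then node N would need to be at both 3.1−0.7 = 2.4 V and 4.6−0.7 = 3.9 V, which is impossible.
Assume only D_B conducts: V_N = 4.6 − 0.7 = 3.9 V, so I_R = 3.9/10 = 0.39 mA.
Check D_A: its anode-to-cathode voltage is 3.1 − 3.9 = -0.8 V < 0.7 V, so it is off. The assumption is consistent.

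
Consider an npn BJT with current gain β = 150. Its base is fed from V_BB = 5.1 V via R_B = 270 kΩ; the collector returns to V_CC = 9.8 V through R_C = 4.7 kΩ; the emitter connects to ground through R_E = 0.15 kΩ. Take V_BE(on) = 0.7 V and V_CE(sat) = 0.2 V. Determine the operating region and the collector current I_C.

saturation; I_C ≈ 2 mA

Assume active: I_B = (5.1 − 0.7)/(270 + 151×0.15) = 0.015 mA, I_C = β·I_B = 2.26 mA.
Then V_CE = 9.8 − 2.26×4.7 − 2.27×0.15 = -1.14 V < 0.2 V — the active assumption fails.
Re-solve with V_CE = 0.2 V. KCL at the emitter: V_E/R_E = (V_BB−0.7−V_E)/R_B + (V_CC−0.2−V_E)/R_C, giving V_E = 0.299 V.
I_C = (V_CC − 0.2 − V_E)/R_C = (9.6 − 0.299)/4.7 = 1.98 mA.
Check: I_B = (4.4 − 0.299)/270 = 0.0152 mA, and β·I_B = 2.28 mA > I_C, confirming saturation.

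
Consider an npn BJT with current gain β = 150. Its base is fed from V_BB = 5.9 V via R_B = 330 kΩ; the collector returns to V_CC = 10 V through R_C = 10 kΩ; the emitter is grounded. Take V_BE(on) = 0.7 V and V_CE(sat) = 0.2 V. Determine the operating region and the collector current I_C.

Assume active: I_B = (5.9 − 0.7)/330 = 0.0158 mA, giving I_C = β·I_B = 2.36 mA.
But then V_CE = 10 − 2.36×10 = -13.6 V < V_CE(sat) = 0.2 V — impossible in the active region.
So the transistor is saturated. With V_CE = 0.2 V, I_C = (V_CC − 0.2)/R_C = 9.8/10 = 0.98 mA.
Check: β·I_B = 2.36 mA > I_C = 0.98 mA, confirming saturation.

saturation; I_C ≈ 0.98 mA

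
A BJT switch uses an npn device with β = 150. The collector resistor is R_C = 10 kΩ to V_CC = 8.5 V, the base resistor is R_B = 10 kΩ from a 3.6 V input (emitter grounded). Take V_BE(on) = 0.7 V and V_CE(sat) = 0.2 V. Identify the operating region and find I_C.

Assume active: I_B = (3.6 − 0.7)/10 = 0.29 mA, giving I_C = β·I_B = 43.5 mA.
But then V_CE = 8.5 − 43.5×10 = -427 V < V_CE(sat) = 0.2 V — impossible in the active region.
So the transistor is saturated. With V_CE = 0.2 V, I_C = (V_CC − 0.2)/R_C = 8.3/10 = 0.83 mA.
Check: β·I_B = 43.5 mA > I_C = 0.83 mA, confirming saturation.

saturation; I_C ≈ 0.83 mA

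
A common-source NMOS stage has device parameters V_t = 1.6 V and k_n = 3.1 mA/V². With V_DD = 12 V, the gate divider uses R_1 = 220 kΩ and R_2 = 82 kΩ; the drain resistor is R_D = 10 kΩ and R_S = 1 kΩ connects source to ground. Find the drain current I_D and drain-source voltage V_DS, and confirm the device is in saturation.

V_G = V_DD·R_2/(R_1+R_2) = 12×82/302 = 3.26 V.
Assume saturation: I_D = (k_n/2)(V_GS − V_t)² with V_GS = V_G − I_D·R_S = 3.26 − 1·I_D.
Substituting gives 1.55·I_D² − 6.14·I_D + 4.26 = 0, with roots I_D = 0.897 or 3.06 mA.
The root I_D = 3.06 mA gives V_GS = 0.194 V ≤ V_t, so take I_D = 0.897 mA.
Then V_GS = 2.36 V and V_DS = V_DD − I_D(R_D+R_S) = 12 − 0.897×11 = 2.13 V.
Saturation requires V_DS ≥ V_GS − V_t = 0.761 V; 2.13 ≥ 0.761 ✓.

I_D ≈ 0.9 mA, V_DS ≈ 2.1 V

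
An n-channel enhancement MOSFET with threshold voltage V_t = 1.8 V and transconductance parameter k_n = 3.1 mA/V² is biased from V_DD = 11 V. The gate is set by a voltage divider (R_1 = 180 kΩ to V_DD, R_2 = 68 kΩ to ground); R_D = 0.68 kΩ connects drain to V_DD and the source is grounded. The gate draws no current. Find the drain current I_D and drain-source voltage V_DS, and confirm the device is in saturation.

I_D ≈ 2.3 mA, V_DS ≈ 9.4 V

V_G = V_DD·R_2/(R_1+R_2) = 11×68/248 = 3.02 V. With the source grounded, V_GS = V_G = 3.02 V.
Assume saturation: I_D = (k_n/2)(V_GS − V_t)² = (3.1/2)×(3.02 − 1.8)² = 1.55×1.22² = 2.29 mA.
V_DS = V_DD − I_D·R_D = 11 − 2.29×0.68 = 9.44 V.
Saturation requires V_DS ≥ V_GS − V_t = 1.22 V; 9.44 ≥ 1.22 ✓.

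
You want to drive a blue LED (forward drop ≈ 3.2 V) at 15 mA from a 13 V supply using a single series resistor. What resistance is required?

R ≈ 0.65 kΩ

The resistor drops V_S − V_D = 13 − 3.2 = 9.8 V at 15 mA.
R = 9.8 V / 15 mA = 0.653 kΩ.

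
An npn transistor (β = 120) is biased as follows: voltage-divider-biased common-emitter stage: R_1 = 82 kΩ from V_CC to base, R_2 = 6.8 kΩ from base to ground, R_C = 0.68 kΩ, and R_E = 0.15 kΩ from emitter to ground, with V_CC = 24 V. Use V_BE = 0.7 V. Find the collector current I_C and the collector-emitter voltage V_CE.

I_C ≈ 5.6 mA, V_CE ≈ 19 V

Thevenize the base divider: V_Th = V_CC·R_2/(R_1+R_2) = 24×6.8/88.8 = 1.84 V, R_Th = R_1‖R_2 = 6.28 kΩ.
Base-emitter loop: V_Th = I_B·R_Th + V_BE + (β+1)I_B·R_E, so I_B = (1.84 − 0.7) / (6.28 + 121×0.15) = 0.0466 mA.
I_C = β·I_B = 120×0.0466 = 5.59 mA, and I_E = (β+1)I_B = 5.64 mA.
V_CE = V_CC − I_C·R_C − I_E·R_E = 24 − 5.59×0.68 − 5.64×0.15 = 19.4 V.
V_CE = 19.4 V > 0.2 V confirms active-region operation.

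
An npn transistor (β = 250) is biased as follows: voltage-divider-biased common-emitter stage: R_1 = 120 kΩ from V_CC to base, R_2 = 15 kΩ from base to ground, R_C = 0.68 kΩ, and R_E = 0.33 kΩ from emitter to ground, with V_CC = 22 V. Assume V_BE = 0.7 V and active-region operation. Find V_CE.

Thevenize the base divider: V_Th = V_CC·R_2/(R_1+R_2) = 22×15/135 = 2.44 V, R_Th = R_1‖R_2 = 13.3 kΩ.
Base-emitter loop: V_Th = I_B·R_Th + V_BE + (β+1)I_B·R_E, so I_B = (2.44 − 0.7) / (13.3 + 251×0.33) = 0.0181 mA.
I_C = β·I_B = 250×0.0181 = 4.54 mA, and I_E = (β+1)I_B = 4.55 mA.
V_CE = V_CC − I_C·R_C − I_E·R_E = 22 − 4.54×0.68 − 4.55×0.33 = 17.4 V.
V_CE = 17.4 V > 0.2 V confirms active-region operation.

V_CE ≈ 17 V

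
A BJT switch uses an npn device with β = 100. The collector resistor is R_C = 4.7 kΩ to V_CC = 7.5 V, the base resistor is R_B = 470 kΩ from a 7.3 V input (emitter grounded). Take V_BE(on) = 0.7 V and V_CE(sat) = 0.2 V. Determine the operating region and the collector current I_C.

active; I_C ≈ 1.4 mA

Assume active. Base-emitter loop: I_B = (V_BB − V_BE)/R_B = (7.3 − 0.7)/470 = 0.014 mA.
I_C = β·I_B = 100×0.014 = 1.4 mA.
V_CE = V_CC − I_C·R_C = 7.5 − 1.4×4.7 = 0.9 V > V_CE(sat), so the active-region assumption holds.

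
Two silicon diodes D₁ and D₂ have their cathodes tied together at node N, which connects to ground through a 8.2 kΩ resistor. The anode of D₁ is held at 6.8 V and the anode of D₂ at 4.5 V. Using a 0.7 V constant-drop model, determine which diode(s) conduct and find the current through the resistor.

Assume both conduct. Then node N would need to be at both 6.8−0.7 = 6.1 V and 4.5−0.7 = 3.8 V, which is impossible.
Assume only D₁ conducts: V_N = 6.8 − 0.7 = 6.1 V, so I_R = 6.1/8.2 = 0.744 mA.
Check D₂: its anode-to-cathode voltage is 4.5 − 6.1 = -1.6 V < 0.7 V, so it is off. The assumption is consistent.

Only D₁ conducts; I_R ≈ 0.74 mA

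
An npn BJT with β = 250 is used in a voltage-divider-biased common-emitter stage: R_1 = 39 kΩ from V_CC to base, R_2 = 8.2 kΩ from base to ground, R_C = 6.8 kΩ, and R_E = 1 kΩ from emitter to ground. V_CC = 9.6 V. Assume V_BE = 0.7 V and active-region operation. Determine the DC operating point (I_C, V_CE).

I_C ≈ 0.94 mA, V_CE ≈ 2.3 V

Thevenize the base divider: V_Th = V_CC·R_2/(R_1+R_2) = 9.6×8.2/47.2 = 1.67 V, R_Th = R_1‖R_2 = 6.78 kΩ.
Base-emitter loop: V_Th = I_B·R_Th + V_BE + (β+1)I_B·R_E, so I_B = (1.67 − 0.7) / (6.78 + 251×1) = 0.00375 mA.
I_C = β·I_B = 250×0.00375 = 0.939 mA, and I_E = (β+1)I_B = 0.942 mA.
V_CE = V_CC − I_C·R_C − I_E·R_E = 9.6 − 0.939×6.8 − 0.942×1 = 2.28 V.
V_CE = 2.28 V > 0.2 V confirms active-region operation.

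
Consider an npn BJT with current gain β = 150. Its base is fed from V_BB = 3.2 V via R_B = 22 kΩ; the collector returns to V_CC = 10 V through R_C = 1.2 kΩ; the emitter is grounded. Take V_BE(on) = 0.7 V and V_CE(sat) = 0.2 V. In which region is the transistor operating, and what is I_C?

Assume active: I_B = (3.2 − 0.7)/22 = 0.114 mA, giving I_C = β·I_B = 17 mA.
But then V_CE = 10 − 17×1.2 = -10.5 V < V_CE(sat) = 0.2 V — impossible in the active region.
So the transistor is saturated. With V_CE = 0.2 V, I_C = (V_CC − 0.2)/R_C = 9.8/1.2 = 8.17 mA.
Check: β·I_B = 17 mA > I_C = 8.17 mA, confirming saturation.

saturation; I_C ≈ 8.2 mA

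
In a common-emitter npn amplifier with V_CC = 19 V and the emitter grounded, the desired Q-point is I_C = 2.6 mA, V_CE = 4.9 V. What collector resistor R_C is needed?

Collector loop: V_CC = I_C·R_C + V_CE.
R_C = (V_CC − V_CE)/I_C = (19 − 4.9)/2.6 = 5.42 kΩ.

R_C ≈ 5.4 kΩ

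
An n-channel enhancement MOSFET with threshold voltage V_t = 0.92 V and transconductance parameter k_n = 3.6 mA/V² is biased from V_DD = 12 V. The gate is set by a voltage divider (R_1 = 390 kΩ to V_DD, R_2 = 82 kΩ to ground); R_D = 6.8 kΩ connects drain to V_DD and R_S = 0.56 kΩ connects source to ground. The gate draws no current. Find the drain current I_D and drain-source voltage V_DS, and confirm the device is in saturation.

I_D ≈ 0.85 mA, V_DS ≈ 5.7 V

V_G = V_DD·R_2/(R_1+R_2) = 12×82/472 = 2.08 V.
Assume saturation: I_D = (k_n/2)(V_GS − V_t)² with V_GS = V_G − I_D·R_S = 2.08 − 0.56·I_D.
Substituting gives 0.564·I_D² − 3.35·I_D + 2.44 = 0, with roots I_D = 0.852 or 5.08 mA.
The root I_D = 5.08 mA gives V_GS = -0.76 V ≤ V_t, so take I_D = 0.852 mA.
Then V_GS = 1.61 V and V_DS = V_DD − I_D(R_D+R_S) = 12 − 0.852×7.36 = 5.73 V.
Saturation requires V_DS ≥ V_GS − V_t = 0.688 V; 5.73 ≥ 0.688 ✓.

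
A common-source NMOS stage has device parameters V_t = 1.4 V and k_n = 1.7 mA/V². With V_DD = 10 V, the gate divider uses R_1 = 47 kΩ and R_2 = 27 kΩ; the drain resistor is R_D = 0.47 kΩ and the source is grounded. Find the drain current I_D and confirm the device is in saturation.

V_G = V_DD·R_2/(R_1+R_2) = 10×27/74 = 3.65 V. With the source grounded, V_GS = V_G = 3.65 V.
Assume saturation: I_D = (k_n/2)(V_GS − V_t)² = (1.7/2)×(3.65 − 1.4)² = 0.85×2.25² = 4.3 mA.
V_DS = V_DD − I_D·R_D = 10 − 4.3×0.47 = 7.98 V.
Saturation requires V_DS ≥ V_GS − V_t = 2.25 V; 7.98 ≥ 2.25 ✓.

I_D ≈ 4.3 mA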